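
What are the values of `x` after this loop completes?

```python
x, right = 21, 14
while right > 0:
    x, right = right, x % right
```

GCD of 21 and 14
`x` takes the values: 21 → 14 → 7

Answer: 7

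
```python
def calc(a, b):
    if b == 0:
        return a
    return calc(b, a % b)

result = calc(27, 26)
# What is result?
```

calc(27, 26) -> calc(26, 1) -> calc(1, 0) -> 1

Answer: 1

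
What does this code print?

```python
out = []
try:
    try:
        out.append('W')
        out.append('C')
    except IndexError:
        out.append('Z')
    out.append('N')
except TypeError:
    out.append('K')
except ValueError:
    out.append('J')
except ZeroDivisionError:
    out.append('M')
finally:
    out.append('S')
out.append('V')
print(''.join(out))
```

Execution trace: 'W' (inner try body) → 'C' (inner try body, no exception) → 'N' (try body, no exception) → 'S' (finally) → 'V' (after the try/except). Output: WCNSV

Answer: WCNSV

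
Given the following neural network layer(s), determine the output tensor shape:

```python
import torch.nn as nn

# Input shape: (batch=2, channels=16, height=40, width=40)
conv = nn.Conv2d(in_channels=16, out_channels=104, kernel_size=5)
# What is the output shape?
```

Input: (2, 16, 40, 40) -> Output: (2, 104, 36, 36)

Answer: (2, 104, 36, 36)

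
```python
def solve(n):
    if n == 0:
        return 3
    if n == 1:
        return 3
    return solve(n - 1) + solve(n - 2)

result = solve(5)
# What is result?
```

Build up from base cases: solve(0)=3, solve(1)=3, solve(2)=6, solve(3)=9, solve(4)=15, solve(5)=24

Answer: 24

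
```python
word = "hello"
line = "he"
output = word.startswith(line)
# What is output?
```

Trace:
`word = "hello"` → word = 'hello'
`line = "he"` → line = 'he'
`output = word.startswith(line)` → output = True
So output = True

Answer: True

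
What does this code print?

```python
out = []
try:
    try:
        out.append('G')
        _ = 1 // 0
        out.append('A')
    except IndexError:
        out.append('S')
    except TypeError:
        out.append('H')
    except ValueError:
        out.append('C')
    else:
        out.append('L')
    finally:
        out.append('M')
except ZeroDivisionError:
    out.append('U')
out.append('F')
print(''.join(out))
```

Execution trace: 'G' (try body) → 'M' (finally) → 'U' (outer except ZeroDivisionError) → 'F' (after the try/except). Output: GMUF

Answer: GMUF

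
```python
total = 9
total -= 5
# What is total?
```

Trace:
`total = 9` → total = 9
`total -= 5` → total = 4
So total = 4

Answer: 4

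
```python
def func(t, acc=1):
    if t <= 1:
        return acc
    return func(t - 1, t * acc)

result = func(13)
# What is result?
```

Accumulator trace (n, acc): (13, 1) -> (12, 13) -> (11, 156) -> (10, 1716) -> (9, 17160) -> (8, 154440) -> (7, 1235520) -> (6, 8648640) -> (5, 51891840) -> (4, 259459200) -> (3, 1037836800) -> (2, 3113510400) -> (1, 6227020800) -> return 6227020800

Answer: 6227020800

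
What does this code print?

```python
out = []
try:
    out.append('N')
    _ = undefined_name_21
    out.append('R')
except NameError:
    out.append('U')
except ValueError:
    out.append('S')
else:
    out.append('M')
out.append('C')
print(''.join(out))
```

Execution trace: 'N' (try body) → 'U' (except NameError) → 'C' (after the try/except). Output: NUC

Answer: NUC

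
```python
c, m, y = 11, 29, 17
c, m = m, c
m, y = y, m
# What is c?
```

Trace:
`c, m, y = 11, 29, 17` → c = 11; m = 29; y = 17
`c, m = m, c` → c = 29; m = 11
`m, y = y, m` → m = 17; y = 11
So c = 29

Answer: 29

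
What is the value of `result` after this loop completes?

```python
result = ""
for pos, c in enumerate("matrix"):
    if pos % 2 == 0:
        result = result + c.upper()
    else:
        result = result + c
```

Uppercase even positions in 'matrix'
`result` takes the values: "" → "M" → "Ma" → "MaT" → "MaTr" → "MaTrI" → "MaTrIx"

Answer: "MaTrIx"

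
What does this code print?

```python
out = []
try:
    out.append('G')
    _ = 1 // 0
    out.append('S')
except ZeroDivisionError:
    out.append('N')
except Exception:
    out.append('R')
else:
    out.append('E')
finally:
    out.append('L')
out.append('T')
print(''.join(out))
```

Execution trace: 'G' (try body) → 'N' (except ZeroDivisionError) → 'L' (finally) → 'T' (after the try/except). Output: GNLT

Answer: GNLT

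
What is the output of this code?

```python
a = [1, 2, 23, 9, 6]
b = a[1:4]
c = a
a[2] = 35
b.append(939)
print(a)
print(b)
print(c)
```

Key concept: slice vs alias.
Step by step:
`a = [1, 2, 23, 9, 6]` → a = [1, 2, 23, 9, 6]
`b = a[1:4]` → b = [2, 23, 9]
`c = a` → c = [1, 2, 23, 9, 6] (same object as a)
`a[2] = 35` → a = [1, 2, 35, 9, 6] (same object as c); c = [1, 2, 35, 9, 6] (same object as a)
`b.append(939)` → b = [2, 23, 9, 939]
`print(a)` → prints [1, 2, 35, 9, 6]
`print(b)` → prints [2, 23, 9, 939]
`print(c)` → prints [1, 2, 35, 9, 6]

Answer:
[1, 2, 35, 9, 6]
[2, 23, 9, 939]
[1, 2, 35, 9, 6]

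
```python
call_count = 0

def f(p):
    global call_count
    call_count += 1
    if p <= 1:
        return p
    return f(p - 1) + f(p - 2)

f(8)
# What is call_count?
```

Calls(p) = 1 + Calls(p-1) + Calls(p-2); Calls(0)=Calls(1)=1. For p=8 this gives 67.

Answer: 67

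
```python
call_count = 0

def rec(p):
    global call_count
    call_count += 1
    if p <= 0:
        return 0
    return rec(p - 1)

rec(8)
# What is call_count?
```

Linear recursion stepping by 1: 9 calls from p=8 down to ≤0.

Answer: 9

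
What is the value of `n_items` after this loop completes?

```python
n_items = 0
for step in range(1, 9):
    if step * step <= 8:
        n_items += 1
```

Count numbers where step² ≤ 8
`n_items` takes the values: 0 → 1 → 2

Answer: 2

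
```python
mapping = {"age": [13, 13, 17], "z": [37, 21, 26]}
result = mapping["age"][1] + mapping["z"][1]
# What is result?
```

Trace:
`mapping = {"age": [13, 13, 17], "z": [37, 21, 26]}` → mapping = {'age': [13, 13, 17], 'z': [37, 21, 26]}
`result = mapping["age"][1] + mapping["z"][1]` → result = 34
So result = 34

Answer: 34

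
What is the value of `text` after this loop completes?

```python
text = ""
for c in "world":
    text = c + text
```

Reverse 'world'
`text` takes the values: "" → "w" → "ow" → "row" → "lrow" → "dlrow"

Answer: "dlrow"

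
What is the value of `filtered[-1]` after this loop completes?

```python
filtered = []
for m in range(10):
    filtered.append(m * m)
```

Last element of squares 0 to 9
`filtered` takes the values: [] → [0] → [0, 1] → [0, 1, 4] → [0, 1, 4, 9] → [0, 1, 4, 9, 16] → [0, 1, 4, 9, 16, 25] → [0, 1, 4, 9, 16, 25, 36] → [0, 1, 4, 9, 16, 25, 36, 49] → [0, 1, 4, 9, 16, 25, 36, 49, 64] → [0, 1, 4, 9, 16, 25, 36, 49, 64, 81]
So `filtered[-1]` = 81

Answer: 81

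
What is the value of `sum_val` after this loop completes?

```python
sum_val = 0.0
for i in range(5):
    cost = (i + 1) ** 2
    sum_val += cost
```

Sum of squared losses 1² + 2² + ... + 5²
`sum_val` takes the values: 0.0 → 1.0 → 5.0 → 14.0 → 30.0 → 55.0

Answer: 55.0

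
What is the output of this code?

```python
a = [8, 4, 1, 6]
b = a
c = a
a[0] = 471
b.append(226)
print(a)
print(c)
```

Key concept: multiple aliases.
Step by step:
`a = [8, 4, 1, 6]` → a = [8, 4, 1, 6]
`b = a` → b = [8, 4, 1, 6] (same object as a)
`c = a` → c = [8, 4, 1, 6] (same object as a, b)
`a[0] = 471` → a = [471, 4, 1, 6] (same object as b, c); b = [471, 4, 1, 6] (same object as a, c); c = [471, 4, 1, 6] (same object as a, b)
`b.append(226)` → a = [471, 4, 1, 6, 226] (same object as b, c); b = [471, 4, 1, 6, 226] (same object as a, c); c = [471, 4, 1, 6, 226] (same object as a, b)
`print(a)` → prints [471, 4, 1, 6, 226]
`print(c)` → prints [471, 4, 1, 6, 226]

Answer:
[471, 4, 1, 6, 226]
[471, 4, 1, 6, 226]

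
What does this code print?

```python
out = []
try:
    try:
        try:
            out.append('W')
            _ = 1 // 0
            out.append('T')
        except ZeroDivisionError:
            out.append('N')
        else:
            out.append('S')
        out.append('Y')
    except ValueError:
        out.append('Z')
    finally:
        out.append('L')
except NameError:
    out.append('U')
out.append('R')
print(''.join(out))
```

Execution trace: 'W' (inner try body) → 'N' (inner except ZeroDivisionError) → 'Y' (try body, no exception) → 'L' (finally) → 'R' (after the try/except). Output: WNYLR

Answer: WNYLR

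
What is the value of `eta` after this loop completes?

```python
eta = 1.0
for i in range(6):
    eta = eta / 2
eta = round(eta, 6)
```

Halving LR 6 times: 1 / 2^6
`eta` takes the values: 1.0 → 0.5 → 0.25 → 0.125 → 0.0625 → 0.03125 → 0.015625

Answer: 0.015625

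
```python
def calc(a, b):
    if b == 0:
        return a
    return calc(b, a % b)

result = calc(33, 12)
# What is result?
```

calc(33, 12) -> calc(12, 9) -> calc(9, 3) -> calc(3, 0) -> 3

Answer: 3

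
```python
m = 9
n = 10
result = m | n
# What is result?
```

Trace:
`m = 9` → m = 9
`n = 10` → n = 10
`result = m | n` → result = 11
So result = 11

Answer: 11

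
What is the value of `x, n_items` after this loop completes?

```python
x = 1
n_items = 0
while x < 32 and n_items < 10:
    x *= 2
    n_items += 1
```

Double until >= 32 or 10 iterations
`x, n_items` takes the values: (1, 0) → (2, 0) → (2, 1) → (4, 1) → (4, 2) → (8, 2) → (8, 3) → (16, 3) → (16, 4) → (32, 4) → (32, 5)

Answer: 32, 5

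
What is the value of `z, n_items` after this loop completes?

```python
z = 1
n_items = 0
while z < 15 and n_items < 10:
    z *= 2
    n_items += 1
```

Double until >= 15 or 10 iterations
`z, n_items` takes the values: (1, 0) → (2, 0) → (2, 1) → (4, 1) → (4, 2) → (8, 2) → (8, 3) → (16, 3) → (16, 4)

Answer: 16, 4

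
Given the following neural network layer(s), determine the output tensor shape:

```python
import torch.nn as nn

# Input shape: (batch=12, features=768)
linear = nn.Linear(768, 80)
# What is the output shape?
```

Input: (12, 768) -> Output: (12, 80)

Answer: (12, 80)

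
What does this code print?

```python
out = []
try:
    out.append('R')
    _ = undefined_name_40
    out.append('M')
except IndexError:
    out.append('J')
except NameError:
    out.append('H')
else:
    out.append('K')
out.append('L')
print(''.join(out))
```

Execution trace: 'R' (try body) → 'H' (except NameError) → 'L' (after the try/except). Output: RHL

Answer: RHL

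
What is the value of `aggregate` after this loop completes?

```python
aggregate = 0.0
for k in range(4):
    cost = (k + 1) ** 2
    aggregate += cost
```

Sum of squared losses 1² + 2² + ... + 4²
`aggregate` takes the values: 0.0 → 1.0 → 5.0 → 14.0 → 30.0

Answer: 30.0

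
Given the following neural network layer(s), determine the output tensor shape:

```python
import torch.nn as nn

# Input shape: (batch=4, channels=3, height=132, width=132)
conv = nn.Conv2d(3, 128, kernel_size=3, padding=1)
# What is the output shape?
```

Input: (4, 3, 132, 132) -> Output: (4, 128, 132, 132)

Answer: (4, 128, 132, 132)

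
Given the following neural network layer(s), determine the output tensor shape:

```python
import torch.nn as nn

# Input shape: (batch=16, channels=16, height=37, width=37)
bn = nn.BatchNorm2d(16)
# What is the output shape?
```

Input: (16, 16, 37, 37) -> Output: (16, 16, 37, 37)

Answer: (16, 16, 37, 37)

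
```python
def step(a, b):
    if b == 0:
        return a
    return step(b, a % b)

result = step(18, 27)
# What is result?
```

step(18, 27) -> step(27, 18) -> step(18, 9) -> step(9, 0) -> 9

Answer: 9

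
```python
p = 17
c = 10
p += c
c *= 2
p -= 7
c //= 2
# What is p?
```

Trace:
`p = 17` → p = 17
`c = 10` → c = 10
`p += c` → p = 27
`c *= 2` → c = 20
`p -= 7` → p = 20
`c //= 2` → c = 10
So p = 20

Answer: 20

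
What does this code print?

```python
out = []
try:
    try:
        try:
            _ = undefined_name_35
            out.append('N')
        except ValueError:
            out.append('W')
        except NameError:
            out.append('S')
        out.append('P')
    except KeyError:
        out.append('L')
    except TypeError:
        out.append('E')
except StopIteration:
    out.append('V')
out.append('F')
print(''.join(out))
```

Execution trace: 'S' (inner except NameError) → 'P' (try body, no exception) → 'F' (after the try/except). Output: SPF

Answer: SPF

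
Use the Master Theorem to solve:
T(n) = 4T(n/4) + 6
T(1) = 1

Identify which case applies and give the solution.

a=4, b=4, f(n)=6. log_4(4) = 1. Since c=0 < 1, Case 1 applies: T(n) = Θ(n^log_b(a)) = O(n).

Answer: O(n) - Case 1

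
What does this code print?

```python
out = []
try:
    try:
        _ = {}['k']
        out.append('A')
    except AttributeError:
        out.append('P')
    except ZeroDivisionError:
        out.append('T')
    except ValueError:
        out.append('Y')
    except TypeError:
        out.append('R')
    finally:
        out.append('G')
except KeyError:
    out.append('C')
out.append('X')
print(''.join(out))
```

Execution trace: 'G' (finally) → 'C' (outer except KeyError) → 'X' (after the try/except). Output: GCX

Answer: GCX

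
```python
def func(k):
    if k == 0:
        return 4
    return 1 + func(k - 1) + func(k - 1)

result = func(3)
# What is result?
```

func(k) = 1 + 2·func(k-1), func(0)=4. Closed form: (4+1)·2^3 - 1 = 39.

Answer: 39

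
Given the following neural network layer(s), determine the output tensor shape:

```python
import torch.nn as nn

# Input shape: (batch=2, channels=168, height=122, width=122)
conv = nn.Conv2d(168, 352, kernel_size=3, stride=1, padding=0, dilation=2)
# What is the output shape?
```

Input: (2, 168, 122, 122) -> Output: (2, 352, 118, 118)

Answer: (2, 352, 118, 118)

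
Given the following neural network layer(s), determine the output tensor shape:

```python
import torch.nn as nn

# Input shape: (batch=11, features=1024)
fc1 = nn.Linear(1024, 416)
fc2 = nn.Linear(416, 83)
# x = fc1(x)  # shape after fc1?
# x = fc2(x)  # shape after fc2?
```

Input: (11, 1024) -> after fc1: (11, 416) -> Output: (11, 83)

Answer: (11, 83)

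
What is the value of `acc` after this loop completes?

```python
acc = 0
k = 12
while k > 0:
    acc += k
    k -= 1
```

Sum 12 down to 1
`acc` takes the values: 0 → 12 → 23 → 33 → 42 → 50 → 57 → 63 → 68 → 72 → 75 → 77 → 78

Answer: 78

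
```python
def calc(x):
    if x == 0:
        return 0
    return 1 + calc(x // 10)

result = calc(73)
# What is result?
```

Count of digits of 73: 2

Answer: 2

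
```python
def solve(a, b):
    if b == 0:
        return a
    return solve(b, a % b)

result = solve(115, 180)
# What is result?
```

solve(115, 180) -> solve(180, 115) -> solve(115, 65) -> solve(65, 50) -> solve(50, 15) -> solve(15, 5) -> solve(5, 0) -> 5

Answer: 5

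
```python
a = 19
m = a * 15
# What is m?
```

Trace:
`a = 19` → a = 19
`m = a * 15` → m = 285
So m = 285

Answer: 285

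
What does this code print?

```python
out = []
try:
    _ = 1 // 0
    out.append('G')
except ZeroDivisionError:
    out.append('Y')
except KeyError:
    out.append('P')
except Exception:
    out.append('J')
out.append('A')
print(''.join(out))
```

Execution trace: 'Y' (except ZeroDivisionError) → 'A' (after the try/except). Output: YA

Answer: YA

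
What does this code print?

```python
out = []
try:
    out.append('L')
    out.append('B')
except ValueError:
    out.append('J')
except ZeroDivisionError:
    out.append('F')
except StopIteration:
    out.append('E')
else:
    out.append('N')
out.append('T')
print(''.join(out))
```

Execution trace: 'L' (try body) → 'B' (try body, no exception) → 'N' (else) → 'T' (after the try/except). Output: LBNT

Answer: LBNT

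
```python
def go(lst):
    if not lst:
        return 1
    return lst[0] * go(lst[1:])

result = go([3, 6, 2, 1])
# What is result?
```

Product over [3, 6, 2, 1] = 3 * 6 * 2 * 1 = 36

Answer: 36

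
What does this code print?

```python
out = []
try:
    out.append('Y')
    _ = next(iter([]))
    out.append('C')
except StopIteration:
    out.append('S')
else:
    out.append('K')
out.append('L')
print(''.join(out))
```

Execution trace: 'Y' (try body) → 'S' (except StopIteration) → 'L' (after the try/except). Output: YSL

Answer: YSL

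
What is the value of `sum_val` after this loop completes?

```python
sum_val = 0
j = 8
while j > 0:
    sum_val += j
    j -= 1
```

Sum 8 down to 1
`sum_val` takes the values: 0 → 8 → 15 → 21 → 26 → 30 → 33 → 35 → 36

Answer: 36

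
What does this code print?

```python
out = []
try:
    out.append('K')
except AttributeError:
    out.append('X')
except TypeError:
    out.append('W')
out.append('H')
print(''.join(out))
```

Execution trace: 'K' (try body, no exception) → 'H' (after the try/except). Output: KH

Answer: KH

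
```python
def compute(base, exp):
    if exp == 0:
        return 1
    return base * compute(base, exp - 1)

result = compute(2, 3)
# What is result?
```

compute(2, 3) = 2 * 2 * 2 = 8

Answer: 8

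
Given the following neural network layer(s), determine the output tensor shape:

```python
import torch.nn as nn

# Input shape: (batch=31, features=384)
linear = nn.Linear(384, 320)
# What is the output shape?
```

Input: (31, 384) -> Output: (31, 320)

Answer: (31, 320)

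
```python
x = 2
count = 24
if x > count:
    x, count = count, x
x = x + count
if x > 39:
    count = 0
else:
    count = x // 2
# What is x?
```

Trace:
`x = 2` → x = 2
`count = 24` → count = 24
`if x > count: ...` → x > count is False → no variable changes
`x = x + count` → x = 26
`if x > 39: ...` → x > 39 is False, take else branch → count = 13
So x = 26

Answer: 26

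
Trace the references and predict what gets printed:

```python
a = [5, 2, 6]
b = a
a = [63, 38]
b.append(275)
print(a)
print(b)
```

Key concept: rebinding vs mutation: a is rebound to a new list, b still points at the original.
Step by step:
`a = [5, 2, 6]` → a = [5, 2, 6]
`b = a` → b = [5, 2, 6] (same object as a)
`a = [63, 38]` → a = [63, 38]
`b.append(275)` → b = [5, 2, 6, 275]
`print(a)` → prints [63, 38]
`print(b)` → prints [5, 2, 6, 275]

Answer:
[63, 38]
[5, 2, 6, 275]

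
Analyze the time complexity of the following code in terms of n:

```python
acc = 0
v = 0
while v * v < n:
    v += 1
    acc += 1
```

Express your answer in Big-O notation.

Each loop level contributes: √n. Multiplying the contributions gives O(√n).

Answer: O(√n)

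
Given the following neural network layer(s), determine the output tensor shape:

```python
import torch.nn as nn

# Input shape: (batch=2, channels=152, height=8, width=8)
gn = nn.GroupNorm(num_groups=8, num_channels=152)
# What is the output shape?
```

Input: (2, 152, 8, 8) -> Output: (2, 152, 8, 8)

Answer: (2, 152, 8, 8)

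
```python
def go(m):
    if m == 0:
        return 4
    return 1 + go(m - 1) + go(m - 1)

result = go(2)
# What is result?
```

go(m) = 1 + 2·go(m-1), go(0)=4. Closed form: (4+1)·2^2 - 1 = 19.

Answer: 19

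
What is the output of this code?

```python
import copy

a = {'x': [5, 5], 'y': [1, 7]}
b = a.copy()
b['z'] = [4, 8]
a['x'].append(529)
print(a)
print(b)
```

Key concept: shallow copy of dict with mutable values.
Step by step:
`a = {'x': [5, 5], 'y': [1, 7]}` → a = {'x': [5, 5], 'y': [1, 7]}
`b = a.copy()` → b = {'x': [5, 5], 'y': [1, 7]}
`b['z'] = [4, 8]` → b = {'x': [5, 5], 'y': [1, 7], 'z': [4, 8]}
`a['x'].append(529)` → a = {'x': [5, 5, 529], 'y': [1, 7]}; b = {'x': [5, 5, 529], 'y': [1, 7], 'z': [4, 8]}
`print(a)` → prints {'x': [5, 5, 529], 'y': [1, 7]}
`print(b)` → prints {'x': [5, 5, 529], 'y': [1, 7], 'z': [4, 8]}

Answer:
{'x': [5, 5, 529], 'y': [1, 7]}
{'x': [5, 5, 529], 'y': [1, 7], 'z': [4, 8]}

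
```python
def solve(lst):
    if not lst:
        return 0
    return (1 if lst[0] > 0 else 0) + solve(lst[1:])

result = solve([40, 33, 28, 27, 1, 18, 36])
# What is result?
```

Count of positive elements in [40, 33, 28, 27, 1, 18, 36] = 7

Answer: 7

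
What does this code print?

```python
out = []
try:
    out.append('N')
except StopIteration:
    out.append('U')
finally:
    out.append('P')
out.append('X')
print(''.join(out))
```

Execution trace: 'N' (try body, no exception) → 'P' (finally) → 'X' (after the try/except). Output: NPX

Answer: NPX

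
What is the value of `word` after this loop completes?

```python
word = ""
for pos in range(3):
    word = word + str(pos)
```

Concatenate digits 0 to 2
`word` takes the values: "" → "0" → "01" → "012"

Answer: "012"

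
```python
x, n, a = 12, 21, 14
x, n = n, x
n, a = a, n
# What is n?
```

Trace:
`x, n, a = 12, 21, 14` → x = 12; n = 21; a = 14
`x, n = n, x` → x = 21; n = 12
`n, a = a, n` → n = 14; a = 12
So n = 14

Answer: 14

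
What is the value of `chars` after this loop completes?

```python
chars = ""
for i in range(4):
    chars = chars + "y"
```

Repeat 'y' 4 times
`chars` takes the values: "" → "y" → "yy" → "yyy" → "yyyy"

Answer: "yyyy"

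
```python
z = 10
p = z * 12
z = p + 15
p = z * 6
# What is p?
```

Trace:
`z = 10` → z = 10
`p = z * 12` → p = 120
`z = p + 15` → z = 135
`p = z * 6` → p = 810
So p = 810

Answer: 810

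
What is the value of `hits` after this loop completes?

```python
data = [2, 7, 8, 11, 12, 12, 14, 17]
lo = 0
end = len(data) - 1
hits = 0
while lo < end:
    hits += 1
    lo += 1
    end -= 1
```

Iterations until pointers meet (list length 8)
`hits` takes the values: 0 → 1 → 2 → 3 → 4

Answer: 4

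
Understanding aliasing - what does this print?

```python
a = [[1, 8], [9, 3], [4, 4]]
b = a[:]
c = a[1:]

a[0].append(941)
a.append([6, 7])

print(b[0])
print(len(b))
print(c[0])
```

Key concept: slice with nested mutation.
Step by step:
`a = [[1, 8], [9, 3], [4, 4]]` → a = [[1, 8], [9, 3], [4, 4]]
`b = a[:]` → b = [[1, 8], [9, 3], [4, 4]]
`c = a[1:]` → c = [[9, 3], [4, 4]]
`a[0].append(941)` → a = [[1, 8, 941], [9, 3], [4, 4]]; b = [[1, 8, 941], [9, 3], [4, 4]]
`a.append([6, 7])` → a = [[1, 8, 941], [9, 3], [4, 4], [6, 7]]
`print(b[0])` → prints [1, 8, 941]
`print(len(b))` → prints 3
`print(c[0])` → prints [9, 3]

Answer:
[1, 8, 941]
3
[9, 3]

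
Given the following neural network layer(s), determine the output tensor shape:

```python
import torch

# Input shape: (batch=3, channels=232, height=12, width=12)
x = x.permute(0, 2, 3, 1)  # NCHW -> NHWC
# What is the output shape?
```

Input: (3, 232, 12, 12) -> Output: (3, 12, 12, 232)

Answer: (3, 12, 12, 232)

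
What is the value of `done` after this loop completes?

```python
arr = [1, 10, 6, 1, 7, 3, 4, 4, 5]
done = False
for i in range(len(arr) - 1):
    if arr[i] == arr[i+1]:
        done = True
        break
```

Check consecutive duplicates in [1, 10, 6, 1, 7, 3, 4, 4, 5]
`done` takes the values: False → True

Answer: True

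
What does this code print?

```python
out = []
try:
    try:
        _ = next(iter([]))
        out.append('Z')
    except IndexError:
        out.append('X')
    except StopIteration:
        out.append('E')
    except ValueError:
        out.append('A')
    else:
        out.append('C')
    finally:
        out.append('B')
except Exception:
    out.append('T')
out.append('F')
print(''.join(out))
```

Execution trace: 'E' (inner except StopIteration) → 'B' (inner finally) → 'F' (after the try/except). Output: EBF

Answer: EBF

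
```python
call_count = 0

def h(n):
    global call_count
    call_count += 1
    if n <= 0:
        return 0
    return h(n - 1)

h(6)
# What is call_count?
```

Linear recursion stepping by 1: 7 calls from n=6 down to ≤0.

Answer: 7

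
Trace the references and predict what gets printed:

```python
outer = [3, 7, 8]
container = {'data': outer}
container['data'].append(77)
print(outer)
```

Key concept: dict holds reference to list.
Step by step:
`outer = [3, 7, 8]` → outer = [3, 7, 8]
`container = {'data': outer}` → container = {'data': [3, 7, 8]}
`container['data'].append(77)` → outer = [3, 7, 8, 77]; container = {'data': [3, 7, 8, 77]}
`print(outer)` → prints [3, 7, 8, 77]

Answer: [3, 7, 8, 77]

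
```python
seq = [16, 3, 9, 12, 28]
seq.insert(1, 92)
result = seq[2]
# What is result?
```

Trace:
`seq = [16, 3, 9, 12, 28]` → seq = [16, 3, 9, 12, 28]
`seq.insert(1, 92)` → seq = [16, 92, 3, 9, 12, 28]
`result = seq[2]` → result = 3
So result = 3

Answer: 3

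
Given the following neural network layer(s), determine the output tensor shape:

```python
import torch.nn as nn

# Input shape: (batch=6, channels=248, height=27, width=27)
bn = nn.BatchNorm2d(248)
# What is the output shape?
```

Input: (6, 248, 27, 27) -> Output: (6, 248, 27, 27)

Answer: (6, 248, 27, 27)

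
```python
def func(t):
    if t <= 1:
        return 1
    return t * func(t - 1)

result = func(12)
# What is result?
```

func(12) = 12 * 11 * 10 * 9 * 8 * 7 * 6 * 5 * 4 * 3 * 2 * 1 = 479001600

Answer: 479001600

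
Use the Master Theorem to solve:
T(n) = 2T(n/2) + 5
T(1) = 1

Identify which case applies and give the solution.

a=2, b=2, f(n)=5. log_2(2) = 1. Since c=0 < 1, Case 1 applies: T(n) = Θ(n^log_b(a)) = O(n).

Answer: O(n) - Case 1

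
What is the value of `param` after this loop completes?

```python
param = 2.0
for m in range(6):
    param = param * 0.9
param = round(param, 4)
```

Exponential decay: 2.0 * 0.9^6
`param` takes the values: 2.0 → 1.8 → 1.62 → 1.458 → 1.3122 → 1.18098 → 1.062882 → 1.0629

Answer: 1.0629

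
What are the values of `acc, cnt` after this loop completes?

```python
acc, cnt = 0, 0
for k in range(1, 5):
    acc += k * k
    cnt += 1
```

Sum of squares and count
`acc, cnt` takes the values: (0, 0) → (1, 0) → (1, 1) → (5, 1) → (5, 2) → (14, 2) → (14, 3) → (30, 3) → (30, 4)

Answer: 30, 4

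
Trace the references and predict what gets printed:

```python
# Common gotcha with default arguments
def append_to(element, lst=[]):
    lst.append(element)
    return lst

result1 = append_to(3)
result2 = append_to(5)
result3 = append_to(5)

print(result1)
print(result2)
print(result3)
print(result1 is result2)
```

Key concept: mutable default argument gotcha.
Step by step:
`result1 = append_to(3)` → result1 = [3]
`result2 = append_to(5)` → result1 = [3, 5] (same object as result2); result2 = [3, 5] (same object as result1)
`result3 = append_to(5)` → result1 = [3, 5, 5] (same object as result2, result3); result2 = [3, 5, 5] (same object as result1, result3); result3 = [3, 5, 5] (same object as result1, result2)
`print(result1)` → prints [3, 5, 5]
`print(result2)` → prints [3, 5, 5]
`print(result3)` → prints [3, 5, 5]
`print(result1 is result2)` → prints True

Answer:
[3, 5, 5]
[3, 5, 5]
[3, 5, 5]
True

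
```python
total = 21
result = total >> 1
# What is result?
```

Trace:
`total = 21` → total = 21
`result = total >> 1` → result = 10
So result = 10

Answer: 10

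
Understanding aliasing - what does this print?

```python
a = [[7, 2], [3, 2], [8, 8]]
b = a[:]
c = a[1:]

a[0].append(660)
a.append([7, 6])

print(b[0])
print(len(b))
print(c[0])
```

Key concept: slice with nested mutation.
Step by step:
`a = [[7, 2], [3, 2], [8, 8]]` → a = [[7, 2], [3, 2], [8, 8]]
`b = a[:]` → b = [[7, 2], [3, 2], [8, 8]]
`c = a[1:]` → c = [[3, 2], [8, 8]]
`a[0].append(660)` → a = [[7, 2, 660], [3, 2], [8, 8]]; b = [[7, 2, 660], [3, 2], [8, 8]]
`a.append([7, 6])` → a = [[7, 2, 660], [3, 2], [8, 8], [7, 6]]
`print(b[0])` → prints [7, 2, 660]
`print(len(b))` → prints 3
`print(c[0])` → prints [3, 2]

Answer:
[7, 2, 660]
3
[3, 2]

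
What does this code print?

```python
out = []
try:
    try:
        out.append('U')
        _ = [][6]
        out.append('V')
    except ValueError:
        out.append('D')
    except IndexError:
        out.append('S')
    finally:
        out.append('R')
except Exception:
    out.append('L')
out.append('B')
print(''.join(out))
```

Execution trace: 'U' (inner try body) → 'S' (inner except IndexError) → 'R' (inner finally) → 'B' (after the try/except). Output: USRB

Answer: USRB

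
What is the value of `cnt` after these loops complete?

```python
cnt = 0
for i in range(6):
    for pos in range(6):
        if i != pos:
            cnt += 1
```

6² - 6 (exclude diagonal)
`cnt` takes the values: 0 → 1 → 2 → 3 → 4 → 5 → 6 → 7 → 8 → 9 → 10 → 11 → 12 → 13 → 14 → 15 → 16 → 17 → 18 → 19 → 20 → 21 → 22 → 23 → 24 → 25 → 26 → 27 → 28 → 29 → 30

Answer: 30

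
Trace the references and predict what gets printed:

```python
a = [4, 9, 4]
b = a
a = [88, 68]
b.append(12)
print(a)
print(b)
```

Key concept: rebinding vs mutation: a is rebound to a new list, b still points at the original.
Step by step:
`a = [4, 9, 4]` → a = [4, 9, 4]
`b = a` → b = [4, 9, 4] (same object as a)
`a = [88, 68]` → a = [88, 68]
`b.append(12)` → b = [4, 9, 4, 12]
`print(a)` → prints [88, 68]
`print(b)` → prints [4, 9, 4, 12]

Answer:
[88, 68]
[4, 9, 4, 12]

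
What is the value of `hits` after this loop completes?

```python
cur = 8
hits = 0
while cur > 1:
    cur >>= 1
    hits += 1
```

Count right shifts until 1
`hits` takes the values: 0 → 1 → 2 → 3

Answer: 3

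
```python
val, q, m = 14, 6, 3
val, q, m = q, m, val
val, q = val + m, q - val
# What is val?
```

Trace:
`val, q, m = 14, 6, 3` → val = 14; q = 6; m = 3
`val, q, m = q, m, val` → val = 6; q = 3; m = 14
`val, q = val + m, q - val` → val = 20; q = -3
So val = 20

Answer: 20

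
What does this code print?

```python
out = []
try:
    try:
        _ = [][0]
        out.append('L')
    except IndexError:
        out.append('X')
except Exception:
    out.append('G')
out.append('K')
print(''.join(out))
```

Execution trace: 'X' (inner except IndexError) → 'K' (after the try/except). Output: XK

Answer: XK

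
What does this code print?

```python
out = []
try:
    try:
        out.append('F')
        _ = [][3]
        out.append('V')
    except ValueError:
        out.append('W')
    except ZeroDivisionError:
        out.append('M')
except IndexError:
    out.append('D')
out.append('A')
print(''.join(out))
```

Execution trace: 'F' (inner try body) → 'D' (outer except IndexError) → 'A' (after the try/except). Output: FDA

Answer: FDA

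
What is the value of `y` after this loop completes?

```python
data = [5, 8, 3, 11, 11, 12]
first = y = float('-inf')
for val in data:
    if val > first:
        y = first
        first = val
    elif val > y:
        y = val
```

Second largest (with repeats) in [5, 8, 3, 11, 11, 12]
`y` takes the values: -inf → 5 → 8 → 11

Answer: 11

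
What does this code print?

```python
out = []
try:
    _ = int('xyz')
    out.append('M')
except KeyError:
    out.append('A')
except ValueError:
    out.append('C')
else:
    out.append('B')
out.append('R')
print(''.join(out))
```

Execution trace: 'C' (except ValueError) → 'R' (after the try/except). Output: CR

Answer: CR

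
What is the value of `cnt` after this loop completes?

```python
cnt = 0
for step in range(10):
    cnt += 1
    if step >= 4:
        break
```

Loop breaks when step reaches 4, cnt is 5
`cnt` takes the values: 0 → 1 → 2 → 3 → 4 → 5

Answer: 5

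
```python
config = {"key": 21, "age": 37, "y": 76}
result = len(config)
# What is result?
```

Trace:
`config = {"key": 21, "age": 37, "y": 76}` → config = {'key': 21, 'age': 37, 'y': 76}
`result = len(config)` → result = 3
So result = 3

Answer: 3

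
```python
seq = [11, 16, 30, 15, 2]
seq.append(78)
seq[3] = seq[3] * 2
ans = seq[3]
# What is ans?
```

Trace:
`seq = [11, 16, 30, 15, 2]` → seq = [11, 16, 30, 15, 2]
`seq.append(78)` → seq = [11, 16, 30, 15, 2, 78]
`seq[3] = seq[3] * 2` → seq = [11, 16, 30, 30, 2, 78]
`ans = seq[3]` → ans = 30
So ans = 30

Answer: 30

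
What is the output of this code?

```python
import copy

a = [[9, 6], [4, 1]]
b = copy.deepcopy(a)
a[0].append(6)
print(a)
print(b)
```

Key concept: deep copy is fully independent.
Step by step:
`a = [[9, 6], [4, 1]]` → a = [[9, 6], [4, 1]]
`b = copy.deepcopy(a)` → b = [[9, 6], [4, 1]]
`a[0].append(6)` → a = [[9, 6, 6], [4, 1]]
`print(a)` → prints [[9, 6, 6], [4, 1]]
`print(b)` → prints [[9, 6], [4, 1]]

Answer:
[[9, 6, 6], [4, 1]]
[[9, 6], [4, 1]]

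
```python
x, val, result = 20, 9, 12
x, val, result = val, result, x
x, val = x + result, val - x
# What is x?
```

Trace:
`x, val, result = 20, 9, 12` → x = 20; val = 9; result = 12
`x, val, result = val, result, x` → x = 9; val = 12; result = 20
`x, val = x + result, val - x` → x = 29; val = 3
So x = 29

Answer: 29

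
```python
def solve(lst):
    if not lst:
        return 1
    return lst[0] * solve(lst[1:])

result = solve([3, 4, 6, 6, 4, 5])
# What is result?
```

Product over [3, 4, 6, 6, 4, 5] = 3 * 4 * 6 * 6 * 4 * 5 = 8640

Answer: 8640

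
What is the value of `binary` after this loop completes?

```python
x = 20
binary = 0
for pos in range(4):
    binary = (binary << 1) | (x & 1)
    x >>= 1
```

Reverse lowest 4 bits of 20
`binary` takes the values: 0 → 1 → 2

Answer: 2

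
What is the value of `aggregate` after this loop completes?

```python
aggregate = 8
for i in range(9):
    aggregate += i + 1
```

Start at 8, add 1 to 9 = 53
`aggregate` takes the values: 8 → 9 → 11 → 14 → 18 → 23 → 29 → 36 → 44 → 53

Answer: 53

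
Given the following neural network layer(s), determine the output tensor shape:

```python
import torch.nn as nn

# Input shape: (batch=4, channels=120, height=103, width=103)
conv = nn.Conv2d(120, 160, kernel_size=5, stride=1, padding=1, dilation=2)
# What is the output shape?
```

Input: (4, 120, 103, 103) -> Output: (4, 160, 97, 97)

Answer: (4, 160, 97, 97)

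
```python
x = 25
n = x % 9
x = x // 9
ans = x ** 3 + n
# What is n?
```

Trace:
`x = 25` → x = 25
`n = x % 9` → n = 7
`x = x // 9` → x = 2
`ans = x ** 3 + n` → ans = 15
So n = 7

Answer: 7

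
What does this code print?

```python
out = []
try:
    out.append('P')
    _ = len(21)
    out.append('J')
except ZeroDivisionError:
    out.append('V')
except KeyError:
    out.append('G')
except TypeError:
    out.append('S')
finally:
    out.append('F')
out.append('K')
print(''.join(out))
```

Execution trace: 'P' (try body) → 'S' (except TypeError) → 'F' (finally) → 'K' (after the try/except). Output: PSFK

Answer: PSFK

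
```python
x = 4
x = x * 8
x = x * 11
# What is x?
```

Trace:
`x = 4` → x = 4
`x = x * 8` → x = 32
`x = x * 11` → x = 352
So x = 352

Answer: 352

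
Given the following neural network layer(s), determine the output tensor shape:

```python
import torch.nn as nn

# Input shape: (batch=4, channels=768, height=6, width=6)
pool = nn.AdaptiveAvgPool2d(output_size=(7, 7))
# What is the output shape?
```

Input: (4, 768, 6, 6) -> Output: (4, 768, 7, 7)

Answer: (4, 768, 7, 7)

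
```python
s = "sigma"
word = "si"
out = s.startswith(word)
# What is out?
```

Trace:
`s = "sigma"` → s = 'sigma'
`word = "si"` → word = 'si'
`out = s.startswith(word)` → out = True
So out = True

Answer: True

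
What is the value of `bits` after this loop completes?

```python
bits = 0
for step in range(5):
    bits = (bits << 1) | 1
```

Build 5 consecutive 1-bits: 0b11111
`bits` takes the values: 0 → 1 → 3 → 7 → 15 → 31

Answer: 31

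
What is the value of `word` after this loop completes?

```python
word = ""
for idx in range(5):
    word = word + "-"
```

Repeat '-' 5 times
`word` takes the values: "" → "-" → "--" → "---" → "----" → "-----"

Answer: "-----"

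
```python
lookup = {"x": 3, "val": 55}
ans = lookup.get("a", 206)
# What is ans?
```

Trace:
`lookup = {"x": 3, "val": 55}` → lookup = {'x': 3, 'val': 55}
`ans = lookup.get("a", 206)` → ans = 206
So ans = 206

Answer: 206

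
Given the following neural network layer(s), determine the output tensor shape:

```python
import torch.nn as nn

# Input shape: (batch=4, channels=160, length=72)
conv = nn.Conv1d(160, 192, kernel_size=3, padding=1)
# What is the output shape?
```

Input: (4, 160, 72) -> Output: (4, 192, 72)

Answer: (4, 192, 72)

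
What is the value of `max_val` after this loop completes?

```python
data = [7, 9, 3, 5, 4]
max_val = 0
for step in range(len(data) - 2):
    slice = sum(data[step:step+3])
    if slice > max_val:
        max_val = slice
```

Max sum of 3-element window in [7, 9, 3, 5, 4]
`max_val` takes the values: 0 → 19

Answer: 19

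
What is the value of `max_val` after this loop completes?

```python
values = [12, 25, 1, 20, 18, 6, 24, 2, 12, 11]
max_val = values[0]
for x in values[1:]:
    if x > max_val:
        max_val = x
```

Maximum of [12, 25, 1, 20, 18, 6, 24, 2, 12, 11]
`max_val` takes the values: 12 → 25

Answer: 25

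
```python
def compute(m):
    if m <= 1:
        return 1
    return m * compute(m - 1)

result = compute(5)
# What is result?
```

compute(5) = 5 * 4 * 3 * 2 * 1 = 120

Answer: 120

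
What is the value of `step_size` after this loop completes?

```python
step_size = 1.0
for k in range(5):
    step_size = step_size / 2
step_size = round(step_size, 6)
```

Halving LR 5 times: 1 / 2^5
`step_size` takes the values: 1.0 → 0.5 → 0.25 → 0.125 → 0.0625 → 0.03125

Answer: 0.03125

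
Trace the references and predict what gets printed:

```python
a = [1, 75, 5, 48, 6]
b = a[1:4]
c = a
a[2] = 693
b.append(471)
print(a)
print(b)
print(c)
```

Key concept: slice vs alias.
Step by step:
`a = [1, 75, 5, 48, 6]` → a = [1, 75, 5, 48, 6]
`b = a[1:4]` → b = [75, 5, 48]
`c = a` → c = [1, 75, 5, 48, 6] (same object as a)
`a[2] = 693` → a = [1, 75, 693, 48, 6] (same object as c); c = [1, 75, 693, 48, 6] (same object as a)
`b.append(471)` → b = [75, 5, 48, 471]
`print(a)` → prints [1, 75, 693, 48, 6]
`print(b)` → prints [75, 5, 48, 471]
`print(c)` → prints [1, 75, 693, 48, 6]

Answer:
[1, 75, 693, 48, 6]
[75, 5, 48, 471]
[1, 75, 693, 48, 6]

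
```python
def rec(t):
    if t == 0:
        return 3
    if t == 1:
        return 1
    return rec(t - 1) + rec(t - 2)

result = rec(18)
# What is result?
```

Build up from base cases: rec(0)=3, rec(1)=1, rec(2)=4, rec(3)=5, rec(4)=9, rec(5)=14, rec(6)=23, ..., rec(18)=7375

Answer: 7375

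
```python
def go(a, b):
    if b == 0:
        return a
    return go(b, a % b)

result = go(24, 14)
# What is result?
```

go(24, 14) -> go(14, 10) -> go(10, 4) -> go(4, 2) -> go(2, 0) -> 2

Answer: 2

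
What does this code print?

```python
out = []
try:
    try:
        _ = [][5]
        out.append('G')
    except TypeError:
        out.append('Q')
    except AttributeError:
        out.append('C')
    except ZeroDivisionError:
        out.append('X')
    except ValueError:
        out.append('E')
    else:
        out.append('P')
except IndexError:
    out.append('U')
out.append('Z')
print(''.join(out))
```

Execution trace: 'U' (outer except IndexError) → 'Z' (after the try/except). Output: UZ

Answer: UZ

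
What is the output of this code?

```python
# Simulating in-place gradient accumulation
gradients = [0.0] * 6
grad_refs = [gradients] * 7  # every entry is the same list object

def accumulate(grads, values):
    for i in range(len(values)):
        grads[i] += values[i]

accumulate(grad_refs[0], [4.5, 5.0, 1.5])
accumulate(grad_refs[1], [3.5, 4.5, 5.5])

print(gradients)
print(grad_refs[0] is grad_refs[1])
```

Key concept: gradient accumulation aliasing.
Step by step:
`gradients = [0.0] * 6` → gradients = [0.0, 0.0, 0.0, 0.0, 0.0, 0.0]
`grad_refs = [gradients] * 7` → grad_refs = [[0.0, 0.0, 0.0, 0.0, 0.0, 0.0], [0.0, 0.0, 0.0, 0.0, 0.0, 0.0], [0.0, 0.0, 0.0, 0.0, 0.0, 0.0], [0.0, 0.0, 0.0, 0.0, 0.0, 0.0], [0.0, 0.0, 0.0, 0.0, 0.0, 0.0], [0.0, 0.0, 0.0, 0.0, 0.0, 0.0], [0.0, 0.0, 0.0, 0.0, 0.0, 0.0]]
`accumulate(grad_refs[0], [4.5, 5.0, 1.5])` → gradients = [4.5, 5.0, 1.5, 0.0, 0.0, 0.0]; grad_refs = [[4.5, 5.0, 1.5, 0.0, 0.0, 0.0], [4.5, 5.0, 1.5, 0.0, 0.0, 0.0], [4.5, 5.0, 1.5, 0.0, 0.0, 0.0], [4.5, 5.0, 1.5, 0.0, 0.0, 0.0], [4.5, 5.0, 1.5, 0.0, 0.0, 0.0], [4.5, 5.0, 1.5, 0.0, 0.0, 0.0], [4.5, 5.0, 1.5, 0.0, 0.0, 0.0]]
`accumulate(grad_refs[1], [3.5, 4.5, 5.5])` → gradients = [8.0, 9.5, 7.0, 0.0, 0.0, 0.0]; grad_refs = [[8.0, 9.5, 7.0, 0.0, 0.0, 0.0], [8.0, 9.5, 7.0, 0.0, 0.0, 0.0], [8.0, 9.5, 7.0, 0.0, 0.0, 0.0], [8.0, 9.5, 7.0, 0.0, 0.0, 0.0], [8.0, 9.5, 7.0, 0.0, 0.0, 0.0], [8.0, 9.5, 7.0, 0.0, 0.0, 0.0], [8.0, 9.5, 7.0, 0.0, 0.0, 0.0]]
`print(gradients)` → prints [8.0, 9.5, 7.0, 0.0, 0.0, 0.0]
`print(grad_refs[0] is grad_refs[1])` → prints True

Answer:
[8.0, 9.5, 7.0, 0.0, 0.0, 0.0]
True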